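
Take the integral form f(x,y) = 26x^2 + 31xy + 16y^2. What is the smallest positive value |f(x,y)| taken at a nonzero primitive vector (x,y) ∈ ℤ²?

translate: b→-21 (≡31 mod 52), so (26,31,16)→(26,-21,11)
flip: (26,-21,11)→(11,21,26)
translate: b→-1 (≡21 mod 22), so (11,21,26)→(11,-1,16)
reduced (well bottom): (11,-1,16) with a≤c, −a<b≤a
well minimum = a = 11

11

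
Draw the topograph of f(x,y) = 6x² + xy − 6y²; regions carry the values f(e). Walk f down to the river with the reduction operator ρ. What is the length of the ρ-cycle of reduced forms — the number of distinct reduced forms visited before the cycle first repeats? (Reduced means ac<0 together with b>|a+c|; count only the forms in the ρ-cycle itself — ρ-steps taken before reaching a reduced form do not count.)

D = 145, ⌊√D⌋ = 12
river: ρ → (-6,11,1)
river: ρ → (1,11,-6)
river: ρ → (-6,1,6)
river: ρ → (6,11,-1)
river: ρ → (-1,11,6)
river: ρ → (6,1,-6)
ρ-cycle length = 6 (tail of 0 descent steps not counted)

6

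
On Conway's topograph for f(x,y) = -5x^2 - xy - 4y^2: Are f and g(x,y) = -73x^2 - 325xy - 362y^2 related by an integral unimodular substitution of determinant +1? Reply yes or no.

D₁ = -79, D₂ = -79
f is negative-definite; reduce −f:
−f: flip: (5,1,4)→(4,-1,5)
−f: reduced (well bottom): (4,-1,5) with a≤c, −a<b≤a
flip sign back: reduced form of f is (-4,1,-5)
g is negative-definite; reduce −g:
−g: translate: b→33 (≡325 mod 146), so (73,325,362)→(73,33,4)
−g: flip: (73,33,4)→(4,-33,73)
−g: translate: b→-1 (≡-33 mod 8), so (4,-33,73)→(4,-1,5)
−g: reduced (well bottom): (4,-1,5) with a≤c, −a<b≤a
flip sign back: reduced form of g is (-4,1,-5)
reduced forms (-4, 1, -5) vs (-4, 1, -5) ⇒ equivalent

yes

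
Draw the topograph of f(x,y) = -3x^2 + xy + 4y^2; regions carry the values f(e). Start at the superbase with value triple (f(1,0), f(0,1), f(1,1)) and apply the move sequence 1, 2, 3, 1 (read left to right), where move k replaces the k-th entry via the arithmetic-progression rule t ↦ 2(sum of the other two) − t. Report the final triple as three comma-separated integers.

start (-3,4,2) = (f(1,0),f(0,1),f(1,1))
replace slot 1: 2·(4+2) − (-3) = 15 → (15,4,2)
replace slot 2: 2·(15+2) − 4 = 30 → (15,30,2)
replace slot 3: 2·(15+30) − 2 = 88 → (15,30,88)
replace slot 1: 2·(30+88) − 15 = 221 → (221,30,88)

221,30,88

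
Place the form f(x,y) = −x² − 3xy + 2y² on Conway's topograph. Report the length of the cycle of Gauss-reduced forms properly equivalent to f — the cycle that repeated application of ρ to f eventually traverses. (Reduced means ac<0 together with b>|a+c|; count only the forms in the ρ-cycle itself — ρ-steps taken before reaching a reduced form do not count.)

D = 17, ⌊√D⌋ = 4
descent: ρ → (2,3,-1)  [lands on river]
river: ρ → (-1,3,2)
river: ρ → (2,1,-2)
river: ρ → (-2,3,1)
river: ρ → (1,3,-2)
river: ρ → (-2,1,2)
ρ-cycle length = 6 (tail of 1 descent step not counted)

6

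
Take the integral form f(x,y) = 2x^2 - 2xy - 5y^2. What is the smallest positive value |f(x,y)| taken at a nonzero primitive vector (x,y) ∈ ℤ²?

descent: ρ → (-5,2,2)
descent: ρ → (2,6,-1)  [lands on river]
river: ρ → (-1,6,2)
closes: descent 2, river 2
min |a| on river = 1

1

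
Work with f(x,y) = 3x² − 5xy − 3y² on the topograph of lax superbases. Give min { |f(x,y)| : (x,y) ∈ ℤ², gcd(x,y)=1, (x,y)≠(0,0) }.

descent: ρ → (-3,5,3)  [lands on river]
river: ρ → (3,7,-1)
river: ρ → (-1,7,3)
river: ρ → (3,5,-3)
river: ρ → (-3,7,1)
river: ρ → (1,7,-3)
closes: descent 1, river 6
min |a| on river = 1

1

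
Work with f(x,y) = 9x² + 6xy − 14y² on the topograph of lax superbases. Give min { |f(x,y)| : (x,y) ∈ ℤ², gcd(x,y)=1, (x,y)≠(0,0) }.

river: ρ → (-14,22,1)
river: ρ → (1,22,-14)
river: ρ → (-14,6,9)
river: ρ → (9,12,-11)
river: ρ → (-11,10,10)
river: ρ → (10,10,-11)
river: ρ → (-11,12,9)
river: ρ → (9,6,-14)
closes: descent 0, river 8
min |a| on river = 1

1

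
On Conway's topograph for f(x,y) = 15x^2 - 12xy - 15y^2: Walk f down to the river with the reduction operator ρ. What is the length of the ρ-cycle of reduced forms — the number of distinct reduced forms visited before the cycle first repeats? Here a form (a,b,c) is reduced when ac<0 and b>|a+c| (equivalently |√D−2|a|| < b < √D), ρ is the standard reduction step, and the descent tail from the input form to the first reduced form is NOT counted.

D = 1044, ⌊√D⌋ = 32
descent: ρ → (-15,12,15)  [lands on river]
river: ρ → (15,18,-12)
river: ρ → (-12,30,3)
river: ρ → (3,30,-12)
river: ρ → (-12,18,15)
river: ρ → (15,12,-15)
river: ρ → (-15,18,12)
river: ρ → (12,30,-3)
river: ρ → (-3,30,12)
river: ρ → (12,18,-15)
ρ-cycle length = 10 (tail of 1 descent step not counted)

10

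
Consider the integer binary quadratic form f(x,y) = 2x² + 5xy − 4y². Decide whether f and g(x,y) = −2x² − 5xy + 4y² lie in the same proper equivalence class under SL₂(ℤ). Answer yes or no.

D₁ = 57, D₂ = 57
river cycle of f (length 6): (-4, 3, 3), (3, 3, -4), (-4, 5, 2), (2, 7, -1), (-1, 7, 2), (2, 5, -4)
river cycle of g (length 6): (4, 5, -2), (-2, 7, 1), (1, 7, -2), (-2, 5, 4), (4, 3, -3), (-3, 3, 4)
cycles differ ⇒ inequivalent

no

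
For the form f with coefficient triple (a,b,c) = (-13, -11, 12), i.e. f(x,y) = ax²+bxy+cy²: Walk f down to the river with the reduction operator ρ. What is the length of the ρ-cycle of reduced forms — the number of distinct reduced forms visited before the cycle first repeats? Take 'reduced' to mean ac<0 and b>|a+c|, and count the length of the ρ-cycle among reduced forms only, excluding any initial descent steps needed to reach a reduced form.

D = 745, ⌊√D⌋ = 27
descent: ρ → (12,11,-13)  [lands on river]
river: ρ → (-13,15,10)
river: ρ → (10,25,-3)
river: ρ → (-3,23,18)
river: ρ → (18,13,-8)
river: ρ → (-8,19,12)
river: ρ → (12,5,-15)
river: ρ → (-15,25,2)
river: ρ → (2,27,-2)
river: ρ → (-2,25,15)
river: ρ → (15,5,-12)
river: ρ → (-12,19,8)
river: ρ → (8,13,-18)
river: ρ → (-18,23,3)
river: ρ → (3,25,-10)
river: ρ → (-10,15,13)
river: ρ → (13,11,-12)
river: ρ → (-12,13,12)
ρ-cycle length = 18 (tail of 1 descent step not counted)

18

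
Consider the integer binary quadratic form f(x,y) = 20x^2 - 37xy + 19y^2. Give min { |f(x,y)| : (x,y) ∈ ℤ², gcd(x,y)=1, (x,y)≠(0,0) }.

translate: b→3 (≡-37 mod 40), so (20,-37,19)→(20,3,2)
flip: (20,3,2)→(2,-3,20)
translate: b→1 (≡-3 mod 4), so (2,-3,20)→(2,1,19)
reduced (well bottom): (2,1,19) with a≤c, −a<b≤a
well minimum = a = 2

2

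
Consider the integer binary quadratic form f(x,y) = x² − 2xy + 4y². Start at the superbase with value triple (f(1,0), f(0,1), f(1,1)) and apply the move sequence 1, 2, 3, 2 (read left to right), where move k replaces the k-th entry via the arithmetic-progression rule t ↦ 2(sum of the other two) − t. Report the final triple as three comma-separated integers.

start (1,4,3) = (f(1,0),f(0,1),f(1,1))
replace slot 1: 2·(4+3) − 1 = 13 → (13,4,3)
replace slot 2: 2·(13+3) − 4 = 28 → (13,28,3)
replace slot 3: 2·(13+28) − 3 = 79 → (13,28,79)
replace slot 2: 2·(13+79) − 28 = 156 → (13,156,79)

13,156,79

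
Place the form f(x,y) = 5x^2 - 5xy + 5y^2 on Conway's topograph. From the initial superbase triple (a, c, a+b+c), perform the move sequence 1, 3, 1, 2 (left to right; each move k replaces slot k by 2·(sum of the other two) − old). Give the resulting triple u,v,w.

start (5,5,5) = (f(1,0),f(0,1),f(1,1))
replace slot 1: 2·(5+5) − 5 = 15 → (15,5,5)
replace slot 3: 2·(15+5) − 5 = 35 → (15,5,35)
replace slot 1: 2·(5+35) − 15 = 65 → (65,5,35)
replace slot 2: 2·(65+35) − 5 = 195 → (65,195,35)

65,195,35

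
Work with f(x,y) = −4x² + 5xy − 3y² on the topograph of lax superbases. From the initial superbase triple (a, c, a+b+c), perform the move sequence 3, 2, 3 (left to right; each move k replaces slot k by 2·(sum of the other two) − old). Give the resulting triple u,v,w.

start (-4,-3,-2) = (f(1,0),f(0,1),f(1,1))
replace slot 3: 2·((-4)+(-3)) − (-2) = -12 → (-4,-3,-12)
replace slot 2: 2·((-4)+(-12)) − (-3) = -29 → (-4,-29,-12)
replace slot 3: 2·((-4)+(-29)) − (-12) = -54 → (-4,-29,-54)

-4,-29,-54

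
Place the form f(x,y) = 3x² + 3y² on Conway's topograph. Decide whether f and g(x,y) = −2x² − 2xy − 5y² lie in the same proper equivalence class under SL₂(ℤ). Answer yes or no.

D₁ = -36, D₂ = -36
f: reduced (well bottom): (3,0,3) with a≤c, −a<b≤a
g is negative-definite; reduce −g:
−g: reduced (well bottom): (2,2,5) with a≤c, −a<b≤a
flip sign back: reduced form of g is (-2,-2,-5)
reduced forms (3, 0, 3) vs (-2, -2, -5) ⇒ inequivalent

no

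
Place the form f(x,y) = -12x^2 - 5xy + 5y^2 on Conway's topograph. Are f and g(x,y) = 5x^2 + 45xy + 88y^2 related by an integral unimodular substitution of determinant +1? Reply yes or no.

D₁ = 265, D₂ = 265
river cycle of f (length 18): (5, 15, -2), (-2, 13, 12), (12, 11, -3), (-3, 13, 8), (8, 3, -8), (-8, 13, 3), (3, 11, -12), (-12, 13, 2), (2, 15, -5), (-5, 15, 2), … (8 more)
river cycle of g (length 18): (5, 15, -2), (-2, 13, 12), (12, 11, -3), (-3, 13, 8), (8, 3, -8), (-8, 13, 3), (3, 11, -12), (-12, 13, 2), (2, 15, -5), (-5, 15, 2), … (8 more)
cycles coincide ⇒ equivalent

yes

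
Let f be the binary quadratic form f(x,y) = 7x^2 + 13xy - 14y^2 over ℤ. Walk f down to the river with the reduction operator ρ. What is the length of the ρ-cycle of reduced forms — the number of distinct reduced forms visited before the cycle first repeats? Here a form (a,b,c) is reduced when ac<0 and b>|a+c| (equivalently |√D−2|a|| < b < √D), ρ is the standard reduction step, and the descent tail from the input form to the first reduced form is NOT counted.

D = 561, ⌊√D⌋ = 23
river: ρ → (-14,15,6)
river: ρ → (6,21,-5)
river: ρ → (-5,19,10)
river: ρ → (10,21,-3)
river: ρ → (-3,21,10)
river: ρ → (10,19,-5)
river: ρ → (-5,21,6)
river: ρ → (6,15,-14)
river: ρ → (-14,13,7)
river: ρ → (7,15,-12)
river: ρ → (-12,9,10)
river: ρ → (10,11,-11)
river: ρ → (-11,11,10)
river: ρ → (10,9,-12)
river: ρ → (-12,15,7)
river: ρ → (7,13,-14)
ρ-cycle length = 16 (tail of 0 descent steps not counted)

16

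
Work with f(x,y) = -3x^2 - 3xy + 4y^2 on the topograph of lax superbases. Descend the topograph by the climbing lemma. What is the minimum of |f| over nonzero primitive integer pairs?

descent: ρ → (4,3,-3)  [lands on river]
river: ρ → (-3,3,4)
river: ρ → (4,5,-2)
river: ρ → (-2,7,1)
river: ρ → (1,7,-2)
river: ρ → (-2,5,4)
closes: descent 1, river 6
min |a| on river = 1

1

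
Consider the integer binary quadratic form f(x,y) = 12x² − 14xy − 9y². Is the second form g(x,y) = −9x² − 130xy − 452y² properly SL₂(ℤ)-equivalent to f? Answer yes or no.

D₁ = 628, D₂ = 628
river cycle of f (length 34): (-9, 14, 12), (12, 10, -11), (-11, 12, 11), (11, 10, -12), (-12, 14, 9), (9, 22, -4), (-4, 18, 19), (19, 20, -3), (-3, 22, 12), (12, 2, -13), … (24 more)
river cycle of g (length 34): (-9, 14, 12), (12, 10, -11), (-11, 12, 11), (11, 10, -12), (-12, 14, 9), (9, 22, -4), (-4, 18, 19), (19, 20, -3), (-3, 22, 12), (12, 2, -13), … (24 more)
cycles coincide ⇒ equivalent

yes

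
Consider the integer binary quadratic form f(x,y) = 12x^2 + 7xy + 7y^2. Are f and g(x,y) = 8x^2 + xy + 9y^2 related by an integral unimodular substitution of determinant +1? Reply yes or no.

D₁ = -287, D₂ = -287
f: flip: (12,7,7)→(7,-7,12)
f: translate: b→7 (≡-7 mod 14), so (7,-7,12)→(7,7,12)
f: reduced (well bottom): (7,7,12) with a≤c, −a<b≤a
g: reduced (well bottom): (8,1,9) with a≤c, −a<b≤a
reduced forms (7, 7, 12) vs (8, 1, 9) ⇒ inequivalent

no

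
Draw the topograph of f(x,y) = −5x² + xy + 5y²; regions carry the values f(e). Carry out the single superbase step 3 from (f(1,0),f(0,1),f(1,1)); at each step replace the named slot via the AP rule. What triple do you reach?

start (-5,5,1) = (f(1,0),f(0,1),f(1,1))
replace slot 3: 2·((-5)+5) − 1 = -1 → (-5,5,-1)

-5,5,-1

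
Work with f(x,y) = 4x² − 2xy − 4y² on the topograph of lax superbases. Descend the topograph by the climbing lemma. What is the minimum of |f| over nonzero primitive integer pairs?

descent: ρ → (-4,2,4)  [lands on river]
river: ρ → (4,6,-2)
river: ρ → (-2,6,4)
river: ρ → (4,2,-4)
river: ρ → (-4,6,2)
river: ρ → (2,6,-4)
closes: descent 1, river 6
min |a| on river = 2

2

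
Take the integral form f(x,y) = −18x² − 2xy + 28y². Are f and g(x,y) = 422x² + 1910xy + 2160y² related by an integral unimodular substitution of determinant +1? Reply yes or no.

D₁ = 2020, D₂ = 2020
river cycle of f (length 6): (-18, 34, 12), (12, 38, -12), (-12, 34, 18), (18, 38, -8), (-8, 42, 8), (8, 38, -18)
river cycle of g (length 6): (-18, 34, 12), (12, 38, -12), (-12, 34, 18), (18, 38, -8), (-8, 42, 8), (8, 38, -18)
cycles coincide ⇒ equivalent

yes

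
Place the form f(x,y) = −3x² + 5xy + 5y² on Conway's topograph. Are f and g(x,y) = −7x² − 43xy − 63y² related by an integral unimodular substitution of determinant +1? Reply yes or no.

D₁ = 85, D₂ = 85
river cycle of f (length 6): (5, 5, -3), (-3, 7, 3), (3, 5, -5), (-5, 5, 3), (3, 7, -3), (-3, 5, 5)
river cycle of g (length 6): (3, 7, -3), (-3, 5, 5), (5, 5, -3), (-3, 7, 3), (3, 5, -5), (-5, 5, 3)
cycles coincide ⇒ equivalent

yes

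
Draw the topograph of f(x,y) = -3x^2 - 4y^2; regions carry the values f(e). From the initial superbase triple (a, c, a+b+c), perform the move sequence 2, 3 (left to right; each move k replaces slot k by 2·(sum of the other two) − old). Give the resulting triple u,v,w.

start (-3,-4,-7) = (f(1,0),f(0,1),f(1,1))
replace slot 2: 2·((-3)+(-7)) − (-4) = -16 → (-3,-16,-7)
replace slot 3: 2·((-3)+(-16)) − (-7) = -31 → (-3,-16,-31)

-3,-16,-31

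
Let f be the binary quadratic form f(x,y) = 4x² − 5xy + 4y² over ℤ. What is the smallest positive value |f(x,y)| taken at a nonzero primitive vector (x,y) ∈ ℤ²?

translate: b→3 (≡-5 mod 8), so (4,-5,4)→(4,3,3)
flip: (4,3,3)→(3,-3,4)
translate: b→3 (≡-3 mod 6), so (3,-3,4)→(3,3,4)
reduced (well bottom): (3,3,4) with a≤c, −a<b≤a
well minimum = a = 3

3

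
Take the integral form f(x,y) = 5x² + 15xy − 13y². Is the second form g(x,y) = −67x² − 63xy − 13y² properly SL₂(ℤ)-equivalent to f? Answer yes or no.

D₁ = 485, D₂ = 485
river cycle of f (length 10): (-13, 11, 7), (7, 17, -7), (-7, 11, 13), (13, 15, -5), (-5, 15, 13), (13, 11, -7), (-7, 17, 7), (7, 11, -13), (-13, 15, 5), (5, 15, -13)
river cycle of g (length 10): (-13, 11, 7), (7, 17, -7), (-7, 11, 13), (13, 15, -5), (-5, 15, 13), (13, 11, -7), (-7, 17, 7), (7, 11, -13), (-13, 15, 5), (5, 15, -13)
cycles coincide ⇒ equivalent

yes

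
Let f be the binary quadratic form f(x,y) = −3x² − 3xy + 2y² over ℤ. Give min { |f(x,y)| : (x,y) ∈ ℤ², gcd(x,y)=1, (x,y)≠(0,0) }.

descent: ρ → (2,3,-3)  [lands on river]
river: ρ → (-3,3,2)
river: ρ → (2,5,-1)
river: ρ → (-1,5,2)
closes: descent 1, river 4
min |a| on river = 1

1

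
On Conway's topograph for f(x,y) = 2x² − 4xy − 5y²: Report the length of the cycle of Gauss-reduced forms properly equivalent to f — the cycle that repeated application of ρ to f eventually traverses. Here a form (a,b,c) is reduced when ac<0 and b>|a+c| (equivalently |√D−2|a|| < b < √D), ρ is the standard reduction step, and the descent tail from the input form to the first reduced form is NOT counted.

D = 56, ⌊√D⌋ = 7
descent: ρ → (-5,4,2)  [lands on river]
river: ρ → (2,4,-5)
river: ρ → (-5,6,1)
river: ρ → (1,6,-5)
ρ-cycle length = 4 (tail of 1 descent step not counted)

4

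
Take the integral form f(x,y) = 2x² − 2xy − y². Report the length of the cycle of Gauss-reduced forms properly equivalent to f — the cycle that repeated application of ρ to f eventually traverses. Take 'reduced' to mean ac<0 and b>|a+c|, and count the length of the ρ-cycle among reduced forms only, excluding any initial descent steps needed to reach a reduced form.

D = 12, ⌊√D⌋ = 3
descent: ρ → (-1,2,2)  [lands on river]
river: ρ → (2,2,-1)
ρ-cycle length = 2 (tail of 1 descent step not counted)

2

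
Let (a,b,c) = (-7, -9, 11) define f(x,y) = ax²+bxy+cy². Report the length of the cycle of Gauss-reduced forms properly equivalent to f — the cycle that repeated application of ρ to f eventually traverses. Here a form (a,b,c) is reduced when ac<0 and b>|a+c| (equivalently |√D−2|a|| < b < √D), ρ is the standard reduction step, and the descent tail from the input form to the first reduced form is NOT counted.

D = 389, ⌊√D⌋ = 19
descent: ρ → (11,9,-7)  [lands on river]
river: ρ → (-7,19,1)
river: ρ → (1,19,-7)
river: ρ → (-7,9,11)
river: ρ → (11,13,-5)
river: ρ → (-5,17,5)
river: ρ → (5,13,-11)
river: ρ → (-11,9,7)
river: ρ → (7,19,-1)
river: ρ → (-1,19,7)
river: ρ → (7,9,-11)
river: ρ → (-11,13,5)
river: ρ → (5,17,-5)
river: ρ → (-5,13,11)
ρ-cycle length = 14 (tail of 1 descent step not counted)

14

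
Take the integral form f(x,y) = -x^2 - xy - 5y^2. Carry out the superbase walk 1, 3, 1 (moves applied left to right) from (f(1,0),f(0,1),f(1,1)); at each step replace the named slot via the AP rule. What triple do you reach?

start (-1,-5,-7) = (f(1,0),f(0,1),f(1,1))
replace slot 1: 2·((-5)+(-7)) − (-1) = -23 → (-23,-5,-7)
replace slot 3: 2·((-23)+(-5)) − (-7) = -49 → (-23,-5,-49)
replace slot 1: 2·((-5)+(-49)) − (-23) = -85 → (-85,-5,-49)

-85,-5,-49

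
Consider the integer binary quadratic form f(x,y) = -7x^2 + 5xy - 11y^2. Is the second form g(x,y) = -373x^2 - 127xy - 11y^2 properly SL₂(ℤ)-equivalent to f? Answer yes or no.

D₁ = -283, D₂ = -283
f is negative-definite; reduce −f:
−f: reduced (well bottom): (7,-5,11) with a≤c, −a<b≤a
flip sign back: reduced form of f is (-7,5,-11)
g is negative-definite; reduce −g:
−g: flip: (373,127,11)→(11,-127,373)
−g: translate: b→5 (≡-127 mod 22), so (11,-127,373)→(11,5,7)
−g: flip: (11,5,7)→(7,-5,11)
−g: reduced (well bottom): (7,-5,11) with a≤c, −a<b≤a
flip sign back: reduced form of g is (-7,5,-11)
reduced forms (-7, 5, -11) vs (-7, 5, -11) ⇒ equivalent

yes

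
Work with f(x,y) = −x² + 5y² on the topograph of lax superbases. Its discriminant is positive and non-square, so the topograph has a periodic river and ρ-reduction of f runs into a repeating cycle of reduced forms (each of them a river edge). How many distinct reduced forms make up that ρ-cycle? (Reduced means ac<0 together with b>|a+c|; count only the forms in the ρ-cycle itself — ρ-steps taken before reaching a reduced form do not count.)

D = 20, ⌊√D⌋ = 4
descent: ρ → (5,0,-1)
descent: ρ → (-1,4,1)  [lands on river]
river: ρ → (1,4,-1)
ρ-cycle length = 2 (tail of 2 descent steps not counted)

2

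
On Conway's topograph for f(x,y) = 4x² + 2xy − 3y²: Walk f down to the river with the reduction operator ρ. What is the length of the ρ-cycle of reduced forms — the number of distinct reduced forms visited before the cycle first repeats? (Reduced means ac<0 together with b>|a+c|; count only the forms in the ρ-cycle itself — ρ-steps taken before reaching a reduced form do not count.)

D = 52, ⌊√D⌋ = 7
river: ρ → (-3,4,3)
river: ρ → (3,2,-4)
river: ρ → (-4,6,1)
river: ρ → (1,6,-4)
river: ρ → (-4,2,3)
river: ρ → (3,4,-3)
river: ρ → (-3,2,4)
river: ρ → (4,6,-1)
river: ρ → (-1,6,4)
river: ρ → (4,2,-3)
ρ-cycle length = 10 (tail of 0 descent steps not counted)

10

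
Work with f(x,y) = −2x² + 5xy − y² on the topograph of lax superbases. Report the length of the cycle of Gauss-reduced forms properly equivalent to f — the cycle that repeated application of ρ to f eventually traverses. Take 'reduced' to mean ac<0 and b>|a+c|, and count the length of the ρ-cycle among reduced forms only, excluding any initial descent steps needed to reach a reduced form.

D = 17, ⌊√D⌋ = 4
descent: ρ → (-1,3,2)  [lands on river]
river: ρ → (2,1,-2)
river: ρ → (-2,3,1)
river: ρ → (1,3,-2)
river: ρ → (-2,1,2)
river: ρ → (2,3,-1)
ρ-cycle length = 6 (tail of 1 descent step not counted)

6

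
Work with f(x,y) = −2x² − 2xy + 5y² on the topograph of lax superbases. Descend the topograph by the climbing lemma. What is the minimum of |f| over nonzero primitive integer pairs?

descent: ρ → (5,2,-2)
descent: ρ → (-2,6,1)  [lands on river]
river: ρ → (1,6,-2)
closes: descent 2, river 2
min |a| on river = 1

1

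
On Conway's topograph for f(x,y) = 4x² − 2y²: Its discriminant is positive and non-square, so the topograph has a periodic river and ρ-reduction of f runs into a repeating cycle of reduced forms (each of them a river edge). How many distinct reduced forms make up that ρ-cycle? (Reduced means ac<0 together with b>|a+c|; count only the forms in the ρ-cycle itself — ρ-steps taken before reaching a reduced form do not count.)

D = 32, ⌊√D⌋ = 5
descent: ρ → (-2,4,2)  [lands on river]
river: ρ → (2,4,-2)
ρ-cycle length = 2 (tail of 1 descent step not counted)

2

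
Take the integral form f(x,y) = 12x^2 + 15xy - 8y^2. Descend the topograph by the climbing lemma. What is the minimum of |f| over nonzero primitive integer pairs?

river: ρ → (-8,17,10)
river: ρ → (10,23,-2)
river: ρ → (-2,21,21)
river: ρ → (21,21,-2)
river: ρ → (-2,23,10)
river: ρ → (10,17,-8)
river: ρ → (-8,15,12)
river: ρ → (12,9,-11)
river: ρ → (-11,13,10)
river: ρ → (10,7,-14)
river: ρ → (-14,21,3)
river: ρ → (3,21,-14)
river: ρ → (-14,7,10)
river: ρ → (10,13,-11)
river: ρ → (-11,9,12)
river: ρ → (12,15,-8)
closes: descent 0, river 16
min |a| on river = 2

2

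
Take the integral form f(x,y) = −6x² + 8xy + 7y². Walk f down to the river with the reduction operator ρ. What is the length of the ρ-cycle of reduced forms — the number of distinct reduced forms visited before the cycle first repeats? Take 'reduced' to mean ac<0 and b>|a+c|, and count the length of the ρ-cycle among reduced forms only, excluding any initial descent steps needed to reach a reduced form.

D = 232, ⌊√D⌋ = 15
river: ρ → (7,6,-7)
river: ρ → (-7,8,6)
river: ρ → (6,4,-9)
river: ρ → (-9,14,1)
river: ρ → (1,14,-9)
river: ρ → (-9,4,6)
river: ρ → (6,8,-7)
river: ρ → (-7,6,7)
river: ρ → (7,8,-6)
river: ρ → (-6,4,9)
river: ρ → (9,14,-1)
river: ρ → (-1,14,9)
river: ρ → (9,4,-6)
river: ρ → (-6,8,7)
ρ-cycle length = 14 (tail of 0 descent steps not counted)

14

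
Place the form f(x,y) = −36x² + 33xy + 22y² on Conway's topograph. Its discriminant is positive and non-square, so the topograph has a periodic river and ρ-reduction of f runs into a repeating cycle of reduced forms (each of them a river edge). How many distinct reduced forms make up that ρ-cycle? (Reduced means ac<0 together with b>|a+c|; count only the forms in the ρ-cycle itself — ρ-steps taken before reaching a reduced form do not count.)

D = 4257, ⌊√D⌋ = 65
river: ρ → (22,55,-14)
river: ρ → (-14,57,18)
river: ρ → (18,51,-23)
river: ρ → (-23,41,28)
river: ρ → (28,15,-36)
river: ρ → (-36,57,7)
river: ρ → (7,55,-44)
river: ρ → (-44,33,18)
river: ρ → (18,39,-38)
river: ρ → (-38,37,19)
river: ρ → (19,39,-36)
river: ρ → (-36,33,22)
ρ-cycle length = 12 (tail of 0 descent steps not counted)

12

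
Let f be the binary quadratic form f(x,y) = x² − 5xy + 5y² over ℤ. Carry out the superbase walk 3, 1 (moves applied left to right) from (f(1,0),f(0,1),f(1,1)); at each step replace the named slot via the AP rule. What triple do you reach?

start (1,5,1) = (f(1,0),f(0,1),f(1,1))
replace slot 3: 2·(1+5) − 1 = 11 → (1,5,11)
replace slot 1: 2·(5+11) − 1 = 31 → (31,5,11)

31,5,11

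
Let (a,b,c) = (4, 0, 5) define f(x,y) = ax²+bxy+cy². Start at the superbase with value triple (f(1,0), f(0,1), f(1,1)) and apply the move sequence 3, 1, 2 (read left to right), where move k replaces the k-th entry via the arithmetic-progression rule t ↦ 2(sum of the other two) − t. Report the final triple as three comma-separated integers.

start (4,5,9) = (f(1,0),f(0,1),f(1,1))
replace slot 3: 2·(4+5) − 9 = 9 → (4,5,9)
replace slot 1: 2·(5+9) − 4 = 24 → (24,5,9)
replace slot 2: 2·(24+9) − 5 = 61 → (24,61,9)

24,61,9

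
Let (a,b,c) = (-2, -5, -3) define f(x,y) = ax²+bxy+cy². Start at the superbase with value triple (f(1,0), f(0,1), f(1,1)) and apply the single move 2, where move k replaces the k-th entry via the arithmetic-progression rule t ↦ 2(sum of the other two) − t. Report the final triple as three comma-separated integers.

start (-2,-3,-10) = (f(1,0),f(0,1),f(1,1))
replace slot 2: 2·((-2)+(-10)) − (-3) = -21 → (-2,-21,-10)

-2,-21,-10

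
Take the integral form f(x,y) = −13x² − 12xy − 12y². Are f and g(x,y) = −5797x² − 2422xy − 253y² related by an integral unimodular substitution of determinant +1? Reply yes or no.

D₁ = -480, D₂ = -480
f is negative-definite; reduce −f:
−f: flip: (13,12,12)→(12,-12,13)
−f: translate: b→12 (≡-12 mod 24), so (12,-12,13)→(12,12,13)
−f: reduced (well bottom): (12,12,13) with a≤c, −a<b≤a
flip sign back: reduced form of f is (-12,-12,-13)
g is negative-definite; reduce −g:
−g: flip: (5797,2422,253)→(253,-2422,5797)
−g: translate: b→108 (≡-2422 mod 506), so (253,-2422,5797)→(253,108,12)
−g: flip: (253,108,12)→(12,-108,253)
−g: translate: b→12 (≡-108 mod 24), so (12,-108,253)→(12,12,13)
−g: reduced (well bottom): (12,12,13) with a≤c, −a<b≤a
flip sign back: reduced form of g is (-12,-12,-13)
reduced forms (-12, -12, -13) vs (-12, -12, -13) ⇒ equivalent

yes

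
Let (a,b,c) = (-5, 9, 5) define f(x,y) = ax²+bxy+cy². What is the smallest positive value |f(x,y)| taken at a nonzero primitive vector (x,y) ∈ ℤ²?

river: ρ → (5,11,-3)
river: ρ → (-3,13,1)
river: ρ → (1,13,-3)
river: ρ → (-3,11,5)
river: ρ → (5,9,-5)
river: ρ → (-5,11,3)
river: ρ → (3,13,-1)
river: ρ → (-1,13,3)
river: ρ → (3,11,-5)
river: ρ → (-5,9,5)
closes: descent 0, river 10
min |a| on river = 1

1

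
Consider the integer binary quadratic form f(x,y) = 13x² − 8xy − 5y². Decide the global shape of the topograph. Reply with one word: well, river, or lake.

D = b²−4ac = (-8)² − 4·13·(-5) = 324
D = 18² is a perfect square ⇒ form factors over ℤ ⇒ lakes

lake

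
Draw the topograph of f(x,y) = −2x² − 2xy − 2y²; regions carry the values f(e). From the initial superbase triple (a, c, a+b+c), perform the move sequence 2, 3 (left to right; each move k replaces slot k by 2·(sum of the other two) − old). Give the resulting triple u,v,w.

start (-2,-2,-6) = (f(1,0),f(0,1),f(1,1))
replace slot 2: 2·((-2)+(-6)) − (-2) = -14 → (-2,-14,-6)
replace slot 3: 2·((-2)+(-14)) − (-6) = -26 → (-2,-14,-26)

-2,-14,-26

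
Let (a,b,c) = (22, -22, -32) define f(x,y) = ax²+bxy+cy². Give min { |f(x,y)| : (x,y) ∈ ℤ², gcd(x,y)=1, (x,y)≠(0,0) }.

descent: ρ → (-32,22,22)  [lands on river]
river: ρ → (22,22,-32)
river: ρ → (-32,42,12)
river: ρ → (12,54,-8)
river: ρ → (-8,42,48)
river: ρ → (48,54,-2)
river: ρ → (-2,54,48)
river: ρ → (48,42,-8)
river: ρ → (-8,54,12)
river: ρ → (12,42,-32)
closes: descent 1, river 10
min |a| on river = 2

2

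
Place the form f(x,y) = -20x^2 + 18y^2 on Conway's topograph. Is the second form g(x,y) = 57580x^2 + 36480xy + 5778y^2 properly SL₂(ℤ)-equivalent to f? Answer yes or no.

D₁ = 1440, D₂ = 1440
river cycle of f (length 2): (18, 36, -2), (-2, 36, 18)
river cycle of g (length 2): (18, 36, -2), (-2, 36, 18)
cycles coincide ⇒ equivalent

yes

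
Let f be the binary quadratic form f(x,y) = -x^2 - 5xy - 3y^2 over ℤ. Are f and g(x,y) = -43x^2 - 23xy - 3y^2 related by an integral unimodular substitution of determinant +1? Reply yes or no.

D₁ = 13, D₂ = 13
river cycle of f (length 2): (1, 3, -1), (-1, 3, 1)
river cycle of g (length 2): (1, 3, -1), (-1, 3, 1)
cycles coincide ⇒ equivalent

yes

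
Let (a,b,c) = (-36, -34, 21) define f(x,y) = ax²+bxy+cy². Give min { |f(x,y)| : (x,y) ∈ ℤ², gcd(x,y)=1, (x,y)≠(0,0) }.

descent: ρ → (21,34,-36)  [lands on river]
river: ρ → (-36,38,19)
river: ρ → (19,38,-36)
river: ρ → (-36,34,21)
river: ρ → (21,50,-20)
river: ρ → (-20,30,41)
river: ρ → (41,52,-9)
river: ρ → (-9,56,29)
river: ρ → (29,60,-5)
river: ρ → (-5,60,29)
river: ρ → (29,56,-9)
river: ρ → (-9,52,41)
river: ρ → (41,30,-20)
river: ρ → (-20,50,21)
closes: descent 1, river 14
min |a| on river = 5

5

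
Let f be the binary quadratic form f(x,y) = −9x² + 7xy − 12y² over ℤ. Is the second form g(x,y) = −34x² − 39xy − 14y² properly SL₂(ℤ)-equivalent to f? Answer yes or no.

D₁ = -383, D₂ = -383
f is negative-definite; reduce −f:
−f: reduced (well bottom): (9,-7,12) with a≤c, −a<b≤a
flip sign back: reduced form of f is (-9,7,-12)
g is negative-definite; reduce −g:
−g: translate: b→-29 (≡39 mod 68), so (34,39,14)→(34,-29,9)
−g: flip: (34,-29,9)→(9,29,34)
−g: translate: b→-7 (≡29 mod 18), so (9,29,34)→(9,-7,12)
−g: reduced (well bottom): (9,-7,12) with a≤c, −a<b≤a
flip sign back: reduced form of g is (-9,7,-12)
reduced forms (-9, 7, -12) vs (-9, 7, -12) ⇒ equivalent

yes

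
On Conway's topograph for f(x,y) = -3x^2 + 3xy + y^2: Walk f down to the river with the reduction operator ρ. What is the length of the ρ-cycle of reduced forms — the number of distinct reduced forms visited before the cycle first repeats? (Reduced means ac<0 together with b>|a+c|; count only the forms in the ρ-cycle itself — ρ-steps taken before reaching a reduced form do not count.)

D = 21, ⌊√D⌋ = 4
river: ρ → (1,3,-3)
river: ρ → (-3,3,1)
ρ-cycle length = 2 (tail of 0 descent steps not counted)

2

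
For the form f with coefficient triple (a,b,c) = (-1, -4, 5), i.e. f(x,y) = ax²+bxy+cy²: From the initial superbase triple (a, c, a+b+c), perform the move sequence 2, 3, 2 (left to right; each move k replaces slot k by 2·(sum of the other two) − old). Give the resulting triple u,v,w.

start (-1,5,0) = (f(1,0),f(0,1),f(1,1))
replace slot 2: 2·((-1)+0) − 5 = -7 → (-1,-7,0)
replace slot 3: 2·((-1)+(-7)) − 0 = -16 → (-1,-7,-16)
replace slot 2: 2·((-1)+(-16)) − (-7) = -27 → (-1,-27,-16)

-1,-27,-16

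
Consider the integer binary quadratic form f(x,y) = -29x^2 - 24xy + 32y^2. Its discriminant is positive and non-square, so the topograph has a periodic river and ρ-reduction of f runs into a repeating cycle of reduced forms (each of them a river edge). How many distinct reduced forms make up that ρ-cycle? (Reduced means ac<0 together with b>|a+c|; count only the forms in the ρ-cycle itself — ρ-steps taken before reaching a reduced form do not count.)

D = 4288, ⌊√D⌋ = 65
descent: ρ → (32,24,-29)  [lands on river]
river: ρ → (-29,34,27)
river: ρ → (27,20,-36)
river: ρ → (-36,52,11)
river: ρ → (11,58,-21)
river: ρ → (-21,26,43)
river: ρ → (43,60,-4)
river: ρ → (-4,60,43)
river: ρ → (43,26,-21)
river: ρ → (-21,58,11)
river: ρ → (11,52,-36)
river: ρ → (-36,20,27)
river: ρ → (27,34,-29)
river: ρ → (-29,24,32)
river: ρ → (32,40,-21)
river: ρ → (-21,44,28)
river: ρ → (28,12,-37)
river: ρ → (-37,62,3)
river: ρ → (3,64,-16)
river: ρ → (-16,64,3)
river: ρ → (3,62,-37)
river: ρ → (-37,12,28)
river: ρ → (28,44,-21)
river: ρ → (-21,40,32)
ρ-cycle length = 24 (tail of 1 descent step not counted)

24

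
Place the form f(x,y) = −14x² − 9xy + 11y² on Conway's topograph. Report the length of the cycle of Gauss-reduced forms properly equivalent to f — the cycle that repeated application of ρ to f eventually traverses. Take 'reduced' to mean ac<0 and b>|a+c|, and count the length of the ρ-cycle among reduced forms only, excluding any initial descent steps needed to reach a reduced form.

D = 697, ⌊√D⌋ = 26
descent: ρ → (11,9,-14)  [lands on river]
river: ρ → (-14,19,6)
river: ρ → (6,17,-17)
river: ρ → (-17,17,6)
river: ρ → (6,19,-14)
river: ρ → (-14,9,11)
river: ρ → (11,13,-12)
river: ρ → (-12,11,12)
river: ρ → (12,13,-11)
river: ρ → (-11,9,14)
river: ρ → (14,19,-6)
river: ρ → (-6,17,17)
river: ρ → (17,17,-6)
river: ρ → (-6,19,14)
river: ρ → (14,9,-11)
river: ρ → (-11,13,12)
river: ρ → (12,11,-12)
river: ρ → (-12,13,11)
ρ-cycle length = 18 (tail of 1 descent step not counted)

18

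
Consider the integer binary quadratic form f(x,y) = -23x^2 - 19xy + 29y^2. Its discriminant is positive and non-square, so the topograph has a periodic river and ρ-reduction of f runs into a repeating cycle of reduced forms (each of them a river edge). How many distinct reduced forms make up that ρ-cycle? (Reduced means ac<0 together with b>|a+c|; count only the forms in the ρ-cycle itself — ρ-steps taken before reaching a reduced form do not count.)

D = 3029, ⌊√D⌋ = 55
descent: ρ → (29,19,-23)  [lands on river]
river: ρ → (-23,27,25)
river: ρ → (25,23,-25)
river: ρ → (-25,27,23)
river: ρ → (23,19,-29)
river: ρ → (-29,39,13)
river: ρ → (13,39,-29)
river: ρ → (-29,19,23)
river: ρ → (23,27,-25)
river: ρ → (-25,23,25)
river: ρ → (25,27,-23)
river: ρ → (-23,19,29)
river: ρ → (29,39,-13)
river: ρ → (-13,39,29)
ρ-cycle length = 14 (tail of 1 descent step not counted)

14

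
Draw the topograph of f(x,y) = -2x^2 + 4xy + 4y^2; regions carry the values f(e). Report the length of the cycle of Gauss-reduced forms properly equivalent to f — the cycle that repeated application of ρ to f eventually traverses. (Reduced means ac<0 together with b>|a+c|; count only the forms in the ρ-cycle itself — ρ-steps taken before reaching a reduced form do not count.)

D = 48, ⌊√D⌋ = 6
river: ρ → (4,4,-2)
river: ρ → (-2,4,4)
ρ-cycle length = 2 (tail of 0 descent steps not counted)

2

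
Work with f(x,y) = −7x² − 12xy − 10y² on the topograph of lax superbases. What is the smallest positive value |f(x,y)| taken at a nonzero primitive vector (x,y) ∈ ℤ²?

translate: b→-2 (≡12 mod 14), so (7,12,10)→(7,-2,5)
flip: (7,-2,5)→(5,2,7)
reduced (well bottom): (5,2,7) with a≤c, −a<b≤a
well minimum |f| = |-5| = 5 (negative-definite)

5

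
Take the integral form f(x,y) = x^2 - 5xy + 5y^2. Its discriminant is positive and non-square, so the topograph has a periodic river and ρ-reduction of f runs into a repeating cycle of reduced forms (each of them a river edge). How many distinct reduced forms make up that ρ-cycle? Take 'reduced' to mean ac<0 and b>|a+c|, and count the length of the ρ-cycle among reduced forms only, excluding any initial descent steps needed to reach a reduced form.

D = 5, ⌊√D⌋ = 2
descent: ρ → (5,5,1)
descent: ρ → (1,1,-1)  [lands on river]
river: ρ → (-1,1,1)
ρ-cycle length = 2 (tail of 2 descent steps not counted)

2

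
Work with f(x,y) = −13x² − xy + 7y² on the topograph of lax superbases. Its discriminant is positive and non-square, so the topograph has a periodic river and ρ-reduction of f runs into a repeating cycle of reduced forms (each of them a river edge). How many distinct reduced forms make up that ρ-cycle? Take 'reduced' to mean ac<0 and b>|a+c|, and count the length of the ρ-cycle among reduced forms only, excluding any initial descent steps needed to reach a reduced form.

D = 365, ⌊√D⌋ = 19
descent: ρ → (7,15,-5)  [lands on river]
river: ρ → (-5,15,7)
river: ρ → (7,13,-7)
river: ρ → (-7,15,5)
river: ρ → (5,15,-7)
river: ρ → (-7,13,7)
ρ-cycle length = 6 (tail of 1 descent step not counted)

6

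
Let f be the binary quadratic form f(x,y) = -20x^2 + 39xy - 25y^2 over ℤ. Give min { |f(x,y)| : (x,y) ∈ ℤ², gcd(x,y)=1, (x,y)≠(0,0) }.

translate: b→1 (≡-39 mod 40), so (20,-39,25)→(20,1,6)
flip: (20,1,6)→(6,-1,20)
reduced (well bottom): (6,-1,20) with a≤c, −a<b≤a
well minimum |f| = |-6| = 6 (negative-definite)

6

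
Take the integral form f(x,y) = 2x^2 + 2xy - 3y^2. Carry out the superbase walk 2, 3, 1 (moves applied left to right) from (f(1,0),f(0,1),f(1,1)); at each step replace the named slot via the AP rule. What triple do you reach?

start (2,-3,1) = (f(1,0),f(0,1),f(1,1))
replace slot 2: 2·(2+1) − (-3) = 9 → (2,9,1)
replace slot 3: 2·(2+9) − 1 = 21 → (2,9,21)
replace slot 1: 2·(9+21) − 2 = 58 → (58,9,21)

58,9,21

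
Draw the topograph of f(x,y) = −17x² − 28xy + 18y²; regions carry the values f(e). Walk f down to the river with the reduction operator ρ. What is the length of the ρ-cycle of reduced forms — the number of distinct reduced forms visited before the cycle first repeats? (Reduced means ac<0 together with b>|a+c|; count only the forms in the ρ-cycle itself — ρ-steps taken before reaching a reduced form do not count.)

D = 2008, ⌊√D⌋ = 44
descent: ρ → (18,28,-17)  [lands on river]
river: ρ → (-17,40,6)
river: ρ → (6,44,-3)
river: ρ → (-3,40,34)
river: ρ → (34,28,-9)
river: ρ → (-9,44,2)
river: ρ → (2,44,-9)
river: ρ → (-9,28,34)
river: ρ → (34,40,-3)
river: ρ → (-3,44,6)
river: ρ → (6,40,-17)
river: ρ → (-17,28,18)
river: ρ → (18,44,-1)
river: ρ → (-1,44,18)
ρ-cycle length = 14 (tail of 1 descent step not counted)

14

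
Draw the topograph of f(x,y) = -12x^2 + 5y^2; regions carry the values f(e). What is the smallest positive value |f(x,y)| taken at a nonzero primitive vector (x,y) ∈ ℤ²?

descent: ρ → (5,10,-7)  [lands on river]
river: ρ → (-7,4,8)
river: ρ → (8,12,-3)
river: ρ → (-3,12,8)
river: ρ → (8,4,-7)
river: ρ → (-7,10,5)
closes: descent 1, river 6
min |a| on river = 3

3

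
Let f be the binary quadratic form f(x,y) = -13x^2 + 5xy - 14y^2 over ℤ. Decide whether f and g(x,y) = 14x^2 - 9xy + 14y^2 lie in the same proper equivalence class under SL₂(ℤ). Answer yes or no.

D₁ = -703, D₂ = -703
f is negative-definite; reduce −f:
−f: reduced (well bottom): (13,-5,14) with a≤c, −a<b≤a
flip sign back: reduced form of f is (-13,5,-14)
g: flip: (14,-9,14)→(14,9,14)
g: reduced (well bottom): (14,9,14) with a≤c, −a<b≤a
reduced forms (-13, 5, -14) vs (14, 9, 14) ⇒ inequivalent

no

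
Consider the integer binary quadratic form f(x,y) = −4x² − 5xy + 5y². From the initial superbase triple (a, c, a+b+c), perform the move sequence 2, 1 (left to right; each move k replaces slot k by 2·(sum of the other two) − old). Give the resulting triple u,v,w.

start (-4,5,-4) = (f(1,0),f(0,1),f(1,1))
replace slot 2: 2·((-4)+(-4)) − 5 = -21 → (-4,-21,-4)
replace slot 1: 2·((-21)+(-4)) − (-4) = -46 → (-46,-21,-4)

-46,-21,-4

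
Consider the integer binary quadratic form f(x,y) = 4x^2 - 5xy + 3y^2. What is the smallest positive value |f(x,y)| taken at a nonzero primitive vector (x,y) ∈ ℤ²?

translate: b→3 (≡-5 mod 8), so (4,-5,3)→(4,3,2)
flip: (4,3,2)→(2,-3,4)
translate: b→1 (≡-3 mod 4), so (2,-3,4)→(2,1,3)
reduced (well bottom): (2,1,3) with a≤c, −a<b≤a
well minimum = a = 2

2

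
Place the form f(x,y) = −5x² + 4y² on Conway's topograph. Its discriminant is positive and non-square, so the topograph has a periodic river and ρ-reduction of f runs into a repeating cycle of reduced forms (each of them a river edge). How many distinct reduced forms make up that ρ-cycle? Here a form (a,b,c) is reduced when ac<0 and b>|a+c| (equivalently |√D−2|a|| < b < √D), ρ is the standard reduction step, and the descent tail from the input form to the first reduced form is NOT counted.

D = 80, ⌊√D⌋ = 8
descent: ρ → (4,8,-1)  [lands on river]
river: ρ → (-1,8,4)
ρ-cycle length = 2 (tail of 1 descent step not counted)

2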